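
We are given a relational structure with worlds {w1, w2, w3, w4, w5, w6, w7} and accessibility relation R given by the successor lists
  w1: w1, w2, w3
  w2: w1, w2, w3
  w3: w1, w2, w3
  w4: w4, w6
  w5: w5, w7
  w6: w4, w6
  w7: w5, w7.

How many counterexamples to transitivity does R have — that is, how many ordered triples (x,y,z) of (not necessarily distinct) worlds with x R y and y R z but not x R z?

R is transitive; there are no such tuples.

0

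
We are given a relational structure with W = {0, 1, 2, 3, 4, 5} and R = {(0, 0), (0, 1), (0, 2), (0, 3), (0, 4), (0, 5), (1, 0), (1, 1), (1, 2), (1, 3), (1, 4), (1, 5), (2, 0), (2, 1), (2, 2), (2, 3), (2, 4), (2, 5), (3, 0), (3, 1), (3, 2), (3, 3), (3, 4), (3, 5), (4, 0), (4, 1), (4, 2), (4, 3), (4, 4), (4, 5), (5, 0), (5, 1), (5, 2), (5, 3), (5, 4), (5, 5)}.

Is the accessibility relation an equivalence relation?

Yes

Reflexive: yes — every world is R-related to itself.
Symmetric: yes — every pair in R has its reverse in R.
Transitive: yes — every two-step R-path is closed by a direct edge.
So R is an equivalence relation.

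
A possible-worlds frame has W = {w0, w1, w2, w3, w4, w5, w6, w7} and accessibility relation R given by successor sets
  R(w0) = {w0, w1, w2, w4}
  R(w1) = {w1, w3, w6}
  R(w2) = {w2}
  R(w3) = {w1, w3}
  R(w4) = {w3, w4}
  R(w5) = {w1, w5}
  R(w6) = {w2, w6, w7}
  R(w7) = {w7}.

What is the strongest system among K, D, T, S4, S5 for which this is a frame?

Serial (axiom D): yes — every world has a successor (e.g. w0 R w0).
Reflexive (axiom T): yes — every world is R-related to itself.
Transitive (axiom 4): no — w0 R w1 and w1 R w3, but not w0 R w3.
Euclidean (axiom 5): no — w0 R w1 and w0 R w2, but not w1 R w2.
So F validates K, D, T; S4 would additionally require R to be transitive. The strongest is T.

T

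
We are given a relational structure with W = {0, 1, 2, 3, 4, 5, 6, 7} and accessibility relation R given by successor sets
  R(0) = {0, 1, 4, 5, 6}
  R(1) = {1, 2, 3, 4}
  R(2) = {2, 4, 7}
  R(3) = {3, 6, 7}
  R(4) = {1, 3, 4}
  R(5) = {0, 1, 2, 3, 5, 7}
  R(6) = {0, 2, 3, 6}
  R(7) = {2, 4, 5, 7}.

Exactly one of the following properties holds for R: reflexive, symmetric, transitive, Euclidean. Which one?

reflexive

Reflexive: yes — every world is R-related to itself.
Symmetric: no — 0 R 1 but not 1 R 0.
Transitive: no — 0 R 1 and 1 R 2, but not 0 R 2.
Euclidean: no — 0 R 1 and 0 R 5, but not 1 R 5.
Only reflexive holds.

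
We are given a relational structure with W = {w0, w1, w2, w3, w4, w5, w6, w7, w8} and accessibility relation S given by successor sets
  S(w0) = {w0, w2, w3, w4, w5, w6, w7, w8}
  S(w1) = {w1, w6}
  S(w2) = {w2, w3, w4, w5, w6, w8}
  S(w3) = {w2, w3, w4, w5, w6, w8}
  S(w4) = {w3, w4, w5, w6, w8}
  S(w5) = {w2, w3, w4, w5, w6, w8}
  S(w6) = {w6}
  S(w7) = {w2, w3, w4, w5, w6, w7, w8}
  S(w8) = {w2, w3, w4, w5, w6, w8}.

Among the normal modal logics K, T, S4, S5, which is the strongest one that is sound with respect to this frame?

Reflexive (axiom T): yes — every world is S-related to itself.
Transitive (axiom 4): no — w4 S w3 and w3 S w2, but not w4 S w2.
Euclidean (axiom 5): no — w0 S w2 and w0 S w7, but not w2 S w7.
So F validates K, T; S4 would additionally require S to be transitive. The strongest is T.

T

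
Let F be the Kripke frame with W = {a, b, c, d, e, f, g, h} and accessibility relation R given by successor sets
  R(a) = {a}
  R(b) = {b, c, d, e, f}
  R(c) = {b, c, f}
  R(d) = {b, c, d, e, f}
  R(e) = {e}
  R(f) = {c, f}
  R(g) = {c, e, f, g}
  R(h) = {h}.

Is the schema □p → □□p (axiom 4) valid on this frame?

By correspondence theory, 4 is valid on a frame iff R is transitive.
Transitive: no — c R b and b R d, but not c R d.

No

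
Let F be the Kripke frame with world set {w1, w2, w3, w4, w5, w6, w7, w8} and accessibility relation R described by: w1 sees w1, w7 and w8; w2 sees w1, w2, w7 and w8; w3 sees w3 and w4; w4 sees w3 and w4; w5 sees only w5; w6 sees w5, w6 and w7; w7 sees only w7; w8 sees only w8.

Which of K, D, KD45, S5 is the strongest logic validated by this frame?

Serial (axiom D): yes — every world has a successor (e.g. w1 R w1).
Euclidean (axiom 5): no — w1 R w7 and w1 R w8, but not w7 R w8.
Transitive (axiom 4): yes — every two-step R-path is closed by a direct edge.
Reflexive (axiom T): yes — every world is R-related to itself.
So F validates K, D; KD45 would additionally require R to be Euclidean. The strongest is D.

D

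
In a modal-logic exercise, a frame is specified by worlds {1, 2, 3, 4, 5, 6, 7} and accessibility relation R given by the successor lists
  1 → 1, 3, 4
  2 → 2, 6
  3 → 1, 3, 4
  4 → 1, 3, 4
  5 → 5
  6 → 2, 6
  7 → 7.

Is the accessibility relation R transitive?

Yes

Transitive: yes — every two-step R-path is closed by a direct edge.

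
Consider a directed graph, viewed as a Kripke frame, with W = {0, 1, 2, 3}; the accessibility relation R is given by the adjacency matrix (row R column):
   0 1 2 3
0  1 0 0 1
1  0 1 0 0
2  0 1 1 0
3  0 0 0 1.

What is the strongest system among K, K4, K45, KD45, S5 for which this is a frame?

Transitive (axiom 4): yes — every two-step R-path is closed by a direct edge.
Euclidean (axiom 5): no — 0 R 3 and 0 R 0, but not 3 R 0.
Serial (axiom D): yes — every world has a successor (e.g. 0 R 0).
Reflexive (axiom T): yes — every world is R-related to itself.
So F validates K, K4; K45 would additionally require R to be Euclidean. The strongest is K4.

K4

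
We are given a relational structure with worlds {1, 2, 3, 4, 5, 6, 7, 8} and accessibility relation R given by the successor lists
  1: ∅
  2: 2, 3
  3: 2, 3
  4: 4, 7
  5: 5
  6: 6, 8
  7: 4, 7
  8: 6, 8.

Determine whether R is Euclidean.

Euclidean: yes — any two successors of a common world are R-related.

Yes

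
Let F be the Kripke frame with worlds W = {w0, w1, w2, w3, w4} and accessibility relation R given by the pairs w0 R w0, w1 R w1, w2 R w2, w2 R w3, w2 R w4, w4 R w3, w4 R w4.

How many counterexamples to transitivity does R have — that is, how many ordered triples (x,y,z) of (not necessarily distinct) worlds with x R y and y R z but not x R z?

0

R is transitive; there are no such tuples.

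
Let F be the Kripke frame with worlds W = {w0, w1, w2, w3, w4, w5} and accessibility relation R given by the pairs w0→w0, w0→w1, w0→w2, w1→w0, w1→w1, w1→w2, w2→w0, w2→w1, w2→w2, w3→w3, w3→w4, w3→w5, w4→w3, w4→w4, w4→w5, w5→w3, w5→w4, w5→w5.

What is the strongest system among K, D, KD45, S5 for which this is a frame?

Serial (axiom D): yes — every world has a successor (e.g. w0 R w0).
Euclidean (axiom 5): yes — any two successors of a common world are R-related.
Transitive (axiom 4): yes — every two-step R-path is closed by a direct edge.
Reflexive (axiom T): yes — every world is R-related to itself.
So F validates K, D, KD45, S5. The strongest is S5.

S5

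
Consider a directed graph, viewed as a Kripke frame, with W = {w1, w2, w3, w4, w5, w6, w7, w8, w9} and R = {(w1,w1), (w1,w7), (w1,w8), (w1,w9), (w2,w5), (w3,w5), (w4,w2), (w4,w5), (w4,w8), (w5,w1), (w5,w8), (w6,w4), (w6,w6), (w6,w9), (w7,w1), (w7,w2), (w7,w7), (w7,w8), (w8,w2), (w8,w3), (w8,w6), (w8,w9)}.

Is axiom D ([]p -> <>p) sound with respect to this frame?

No

By correspondence theory, D is valid on a frame iff R is serial.
Serial: no — w9 has no R-successor.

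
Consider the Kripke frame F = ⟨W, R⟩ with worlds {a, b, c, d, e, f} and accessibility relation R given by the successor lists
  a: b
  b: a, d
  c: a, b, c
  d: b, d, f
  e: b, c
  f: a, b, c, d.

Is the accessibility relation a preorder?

No

Reflexive: no — a is not related to itself.
Transitive: no — a R b and b R d, but not a R d.
So R is not a preorder.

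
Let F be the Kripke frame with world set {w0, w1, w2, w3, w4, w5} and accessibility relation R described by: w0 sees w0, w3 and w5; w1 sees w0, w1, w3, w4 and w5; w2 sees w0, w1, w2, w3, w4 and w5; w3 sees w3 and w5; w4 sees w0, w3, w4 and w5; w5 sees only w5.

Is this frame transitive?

Transitive: yes — every two-step R-path is closed by a direct edge.

Yes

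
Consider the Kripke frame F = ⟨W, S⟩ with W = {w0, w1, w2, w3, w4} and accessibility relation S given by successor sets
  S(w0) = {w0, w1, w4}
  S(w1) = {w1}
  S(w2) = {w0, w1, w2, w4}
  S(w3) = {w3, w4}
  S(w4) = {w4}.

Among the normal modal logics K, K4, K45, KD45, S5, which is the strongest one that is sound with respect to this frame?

K4

Transitive (axiom 4): yes — every two-step S-path is closed by a direct edge.
Euclidean (axiom 5): no — w0 S w1 and w0 S w4, but not w1 S w4.
Serial (axiom D): yes — every world has a successor (e.g. w0 S w0).
Reflexive (axiom T): yes — every world is S-related to itself.
So F validates K, K4; K45 would additionally require S to be Euclidean. The strongest is K4.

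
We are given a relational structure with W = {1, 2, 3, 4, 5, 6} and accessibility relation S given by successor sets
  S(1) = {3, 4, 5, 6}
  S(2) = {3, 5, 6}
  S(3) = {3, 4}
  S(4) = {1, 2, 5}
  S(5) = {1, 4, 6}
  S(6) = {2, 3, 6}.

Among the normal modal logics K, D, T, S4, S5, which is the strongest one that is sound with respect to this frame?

D

Serial (axiom D): yes — every world has a successor (e.g. 1 S 3).
Reflexive (axiom T): no — 1 is not related to itself.
Transitive (axiom 4): no — 1 S 4 and 4 S 2, but not 1 S 2.
Euclidean (axiom 5): no — 1 S 3 and 1 S 5, but not 3 S 5.
So F validates K, D; T would additionally require S to be reflexive. The strongest is D.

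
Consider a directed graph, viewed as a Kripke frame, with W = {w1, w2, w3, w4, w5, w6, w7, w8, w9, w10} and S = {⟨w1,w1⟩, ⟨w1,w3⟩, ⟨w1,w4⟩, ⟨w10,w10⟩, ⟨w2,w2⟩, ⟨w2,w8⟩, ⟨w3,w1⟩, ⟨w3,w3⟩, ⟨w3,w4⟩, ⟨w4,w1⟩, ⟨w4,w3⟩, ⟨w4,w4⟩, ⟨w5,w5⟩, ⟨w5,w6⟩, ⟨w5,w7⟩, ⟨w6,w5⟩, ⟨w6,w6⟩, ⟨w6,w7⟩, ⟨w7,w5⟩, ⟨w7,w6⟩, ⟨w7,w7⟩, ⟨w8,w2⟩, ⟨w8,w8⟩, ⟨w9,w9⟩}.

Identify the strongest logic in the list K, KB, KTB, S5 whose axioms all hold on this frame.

S5

Symmetric (axiom B): yes — every pair in S has its reverse in S.
Reflexive (axiom T): yes — every world is S-related to itself.
Euclidean (axiom 5): yes — any two successors of a common world are S-related.
So F validates K, KB, KTB, S5. The strongest is S5.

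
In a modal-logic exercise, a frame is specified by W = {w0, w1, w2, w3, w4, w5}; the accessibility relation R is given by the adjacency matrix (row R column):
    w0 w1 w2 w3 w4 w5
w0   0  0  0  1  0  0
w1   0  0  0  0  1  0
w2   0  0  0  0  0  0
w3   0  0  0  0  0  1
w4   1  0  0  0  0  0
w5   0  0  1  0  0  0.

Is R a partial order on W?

Reflexive: no — w0 is not related to itself.
Transitive: no — w0 R w3 and w3 R w5, but not w0 R w5.
Antisymmetric: yes — no distinct pair is related both ways.
So R is not a partial order.

No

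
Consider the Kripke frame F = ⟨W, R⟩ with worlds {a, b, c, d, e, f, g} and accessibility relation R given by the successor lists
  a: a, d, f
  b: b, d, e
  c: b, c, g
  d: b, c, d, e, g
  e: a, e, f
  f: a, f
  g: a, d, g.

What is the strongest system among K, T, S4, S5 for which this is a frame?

Reflexive (axiom T): yes — every world is R-related to itself.
Transitive (axiom 4): no — a R d and d R b, but not a R b.
Euclidean (axiom 5): no — a R d and a R f, but not d R f.
So F validates K, T; S4 would additionally require R to be transitive. The strongest is T.

T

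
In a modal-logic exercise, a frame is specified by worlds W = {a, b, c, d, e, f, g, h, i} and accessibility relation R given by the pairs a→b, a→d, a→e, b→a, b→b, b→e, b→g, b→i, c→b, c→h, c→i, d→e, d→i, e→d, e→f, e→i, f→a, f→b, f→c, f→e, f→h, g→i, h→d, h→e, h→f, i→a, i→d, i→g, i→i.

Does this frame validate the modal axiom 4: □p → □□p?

By correspondence theory, 4 is valid on a frame iff R is transitive.
Transitive: no — a R b and b R g, but not a R g.

No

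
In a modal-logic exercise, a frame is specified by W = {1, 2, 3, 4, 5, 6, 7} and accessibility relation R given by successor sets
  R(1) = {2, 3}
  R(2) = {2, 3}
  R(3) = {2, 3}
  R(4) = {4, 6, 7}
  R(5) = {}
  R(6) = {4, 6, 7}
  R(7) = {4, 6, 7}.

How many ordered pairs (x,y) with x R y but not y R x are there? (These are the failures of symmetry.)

Enumerating: (1,2), (1,3).

2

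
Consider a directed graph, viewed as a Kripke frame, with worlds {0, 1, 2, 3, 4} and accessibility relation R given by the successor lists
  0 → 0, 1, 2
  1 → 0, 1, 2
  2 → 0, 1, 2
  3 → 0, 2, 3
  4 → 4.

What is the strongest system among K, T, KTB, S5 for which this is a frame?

Reflexive (axiom T): yes — every world is R-related to itself.
Symmetric (axiom B): no — 3 R 0 but not 0 R 3.
Euclidean (axiom 5): no — 3 R 0 and 3 R 3, but not 0 R 3.
So F validates K, T; KTB would additionally require R to be symmetric. The strongest is T.

T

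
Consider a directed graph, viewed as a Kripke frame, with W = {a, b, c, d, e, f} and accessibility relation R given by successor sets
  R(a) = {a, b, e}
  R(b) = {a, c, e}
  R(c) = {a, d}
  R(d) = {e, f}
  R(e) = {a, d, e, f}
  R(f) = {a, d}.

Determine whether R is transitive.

Transitive: no — a R b and b R c, but not a R c.

No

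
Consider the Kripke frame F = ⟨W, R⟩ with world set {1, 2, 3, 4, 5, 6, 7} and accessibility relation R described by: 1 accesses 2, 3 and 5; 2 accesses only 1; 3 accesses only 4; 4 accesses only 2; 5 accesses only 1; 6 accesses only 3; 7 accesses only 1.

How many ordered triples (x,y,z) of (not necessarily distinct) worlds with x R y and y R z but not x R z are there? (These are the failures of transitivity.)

15

Enumerating: (1,2,1), (1,3,4), (1,5,1), (2,1,2), (2,1,3), (2,1,5), (3,4,2), (4,2,1), (5,1,2), (5,1,3), (5,1,5), (6,3,4), (7,1,2), (7,1,3), (7,1,5).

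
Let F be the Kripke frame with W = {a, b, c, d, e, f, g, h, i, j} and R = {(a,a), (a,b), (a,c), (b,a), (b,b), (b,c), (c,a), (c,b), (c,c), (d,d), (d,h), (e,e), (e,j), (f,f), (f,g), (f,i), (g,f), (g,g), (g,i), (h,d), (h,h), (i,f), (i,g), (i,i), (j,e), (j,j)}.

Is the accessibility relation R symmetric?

Symmetric: yes — every pair in R has its reverse in R.

Yes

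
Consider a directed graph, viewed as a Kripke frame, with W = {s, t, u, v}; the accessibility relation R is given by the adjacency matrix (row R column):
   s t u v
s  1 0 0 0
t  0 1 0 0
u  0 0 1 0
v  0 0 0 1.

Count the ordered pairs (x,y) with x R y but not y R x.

0

R is symmetric; there are no such tuples.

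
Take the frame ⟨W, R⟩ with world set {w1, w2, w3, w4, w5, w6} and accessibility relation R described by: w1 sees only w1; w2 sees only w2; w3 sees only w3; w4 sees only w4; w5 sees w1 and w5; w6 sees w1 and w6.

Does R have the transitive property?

Yes

Transitive: yes — every two-step R-path is closed by a direct edge.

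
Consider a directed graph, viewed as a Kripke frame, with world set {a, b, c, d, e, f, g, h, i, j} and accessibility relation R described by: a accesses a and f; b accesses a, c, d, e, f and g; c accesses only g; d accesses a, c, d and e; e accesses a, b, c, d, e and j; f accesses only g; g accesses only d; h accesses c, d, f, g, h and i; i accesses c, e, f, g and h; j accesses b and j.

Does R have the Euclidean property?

Euclidean: no — b R a and b R c, but not a R c.

No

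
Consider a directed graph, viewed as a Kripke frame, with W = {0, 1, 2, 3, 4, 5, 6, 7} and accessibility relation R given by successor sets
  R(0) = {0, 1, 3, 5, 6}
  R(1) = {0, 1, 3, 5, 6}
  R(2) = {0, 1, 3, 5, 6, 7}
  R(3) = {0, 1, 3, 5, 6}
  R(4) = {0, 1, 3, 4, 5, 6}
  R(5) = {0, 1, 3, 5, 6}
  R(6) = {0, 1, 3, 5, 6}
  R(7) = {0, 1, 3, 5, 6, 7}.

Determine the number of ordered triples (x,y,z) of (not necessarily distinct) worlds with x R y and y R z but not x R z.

R is transitive; there are no such tuples.

0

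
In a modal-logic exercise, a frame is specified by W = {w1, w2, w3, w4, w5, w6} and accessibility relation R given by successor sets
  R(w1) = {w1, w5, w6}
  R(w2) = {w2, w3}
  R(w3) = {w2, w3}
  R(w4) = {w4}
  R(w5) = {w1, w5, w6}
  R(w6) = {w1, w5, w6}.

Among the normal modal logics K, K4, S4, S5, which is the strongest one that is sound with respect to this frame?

S5

Transitive (axiom 4): yes — every two-step R-path is closed by a direct edge.
Reflexive (axiom T): yes — every world is R-related to itself.
Euclidean (axiom 5): yes — any two successors of a common world are R-related.
So F validates K, K4, S4, S5. The strongest is S5.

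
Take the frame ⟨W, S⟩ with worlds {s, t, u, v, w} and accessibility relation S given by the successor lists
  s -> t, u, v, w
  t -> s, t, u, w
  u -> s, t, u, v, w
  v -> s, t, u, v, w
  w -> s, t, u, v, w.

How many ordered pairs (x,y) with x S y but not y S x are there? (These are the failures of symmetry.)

Enumerating: (v,t).

1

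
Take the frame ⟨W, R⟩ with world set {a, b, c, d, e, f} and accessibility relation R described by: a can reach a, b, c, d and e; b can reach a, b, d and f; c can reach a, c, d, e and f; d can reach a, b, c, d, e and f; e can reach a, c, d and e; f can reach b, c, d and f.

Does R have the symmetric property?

Symmetric: yes — every pair in R has its reverse in R.

Yes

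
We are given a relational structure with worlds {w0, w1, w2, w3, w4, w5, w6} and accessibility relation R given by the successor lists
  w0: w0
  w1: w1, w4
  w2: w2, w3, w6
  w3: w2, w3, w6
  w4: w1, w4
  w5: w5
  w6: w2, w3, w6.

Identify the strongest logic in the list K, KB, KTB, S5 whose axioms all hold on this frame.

S5

Symmetric (axiom B): yes — every pair in R has its reverse in R.
Reflexive (axiom T): yes — every world is R-related to itself.
Euclidean (axiom 5): yes — any two successors of a common world are R-related.
So F validates K, KB, KTB, S5. The strongest is S5.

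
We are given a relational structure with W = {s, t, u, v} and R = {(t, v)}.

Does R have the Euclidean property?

Euclidean: no — t R v and t R v, but not v R v.

No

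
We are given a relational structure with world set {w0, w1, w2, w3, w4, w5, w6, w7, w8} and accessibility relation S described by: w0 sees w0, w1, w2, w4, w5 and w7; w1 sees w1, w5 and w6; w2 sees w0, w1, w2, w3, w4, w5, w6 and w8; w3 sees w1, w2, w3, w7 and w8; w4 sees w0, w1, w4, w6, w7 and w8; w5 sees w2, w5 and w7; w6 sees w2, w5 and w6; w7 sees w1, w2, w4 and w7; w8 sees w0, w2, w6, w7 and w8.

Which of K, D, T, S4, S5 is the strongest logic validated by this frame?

Serial (axiom D): yes — every world has a successor (e.g. w0 S w0).
Reflexive (axiom T): yes — every world is S-related to itself.
Transitive (axiom 4): no — w0 S w1 and w1 S w6, but not w0 S w6.
Euclidean (axiom 5): no — w0 S w1 and w0 S w2, but not w1 S w2.
So F validates K, D, T; S4 would additionally require S to be transitive. The strongest is T.

T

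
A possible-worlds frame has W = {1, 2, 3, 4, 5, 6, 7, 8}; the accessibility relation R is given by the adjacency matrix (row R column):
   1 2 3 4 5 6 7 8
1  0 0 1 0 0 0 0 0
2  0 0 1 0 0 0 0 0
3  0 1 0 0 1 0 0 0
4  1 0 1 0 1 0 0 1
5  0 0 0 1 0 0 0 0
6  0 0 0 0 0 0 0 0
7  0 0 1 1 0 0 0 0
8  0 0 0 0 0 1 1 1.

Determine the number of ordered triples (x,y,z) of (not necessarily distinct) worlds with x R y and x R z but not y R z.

Enumerating: (1,3,3), (2,3,3), (3,2,2), (3,2,5), (3,5,2), (3,5,5), (4,1,1), (4,1,5), (4,1,8), (4,3,1), (4,3,3), (4,3,8), … and 17 more.
Total: 29.

29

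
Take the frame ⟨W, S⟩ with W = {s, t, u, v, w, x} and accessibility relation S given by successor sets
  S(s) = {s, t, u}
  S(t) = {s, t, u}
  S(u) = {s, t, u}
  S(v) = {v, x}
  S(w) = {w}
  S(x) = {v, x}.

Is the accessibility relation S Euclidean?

Yes

Euclidean: yes — any two successors of a common world are S-related.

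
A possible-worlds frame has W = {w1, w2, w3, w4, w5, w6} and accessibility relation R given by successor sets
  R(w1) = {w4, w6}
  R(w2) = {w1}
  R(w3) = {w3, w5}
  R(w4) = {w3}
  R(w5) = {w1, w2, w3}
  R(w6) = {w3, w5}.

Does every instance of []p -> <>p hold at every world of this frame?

Yes

The schema D characterises exactly the serial frames.
Serial: yes — every world has a successor (e.g. w1 R w4).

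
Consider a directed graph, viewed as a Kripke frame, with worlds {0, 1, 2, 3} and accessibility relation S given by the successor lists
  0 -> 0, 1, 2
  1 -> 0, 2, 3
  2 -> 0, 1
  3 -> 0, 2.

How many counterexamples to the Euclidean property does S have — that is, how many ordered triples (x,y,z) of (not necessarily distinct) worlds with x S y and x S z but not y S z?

8

Enumerating: (0,1,1), (0,2,2), (1,0,3), (1,2,2), (1,2,3), (1,3,3), (2,1,1), (3,2,2).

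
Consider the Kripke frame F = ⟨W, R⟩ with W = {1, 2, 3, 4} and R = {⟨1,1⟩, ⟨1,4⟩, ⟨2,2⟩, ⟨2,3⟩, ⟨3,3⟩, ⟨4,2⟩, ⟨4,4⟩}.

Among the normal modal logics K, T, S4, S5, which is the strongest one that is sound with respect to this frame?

T

Reflexive (axiom T): yes — every world is R-related to itself.
Transitive (axiom 4): no — 1 R 4 and 4 R 2, but not 1 R 2.
Euclidean (axiom 5): no — 1 R 4 and 1 R 1, but not 4 R 1.
So F validates K, T; S4 would additionally require R to be transitive. The strongest is T.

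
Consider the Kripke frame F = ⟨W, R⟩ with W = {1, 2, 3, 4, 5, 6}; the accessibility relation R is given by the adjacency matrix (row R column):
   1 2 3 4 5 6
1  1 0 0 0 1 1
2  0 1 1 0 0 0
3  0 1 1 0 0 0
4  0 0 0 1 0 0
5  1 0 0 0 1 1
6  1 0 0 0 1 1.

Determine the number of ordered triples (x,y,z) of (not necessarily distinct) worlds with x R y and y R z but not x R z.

0

R is transitive; there are no such tuples.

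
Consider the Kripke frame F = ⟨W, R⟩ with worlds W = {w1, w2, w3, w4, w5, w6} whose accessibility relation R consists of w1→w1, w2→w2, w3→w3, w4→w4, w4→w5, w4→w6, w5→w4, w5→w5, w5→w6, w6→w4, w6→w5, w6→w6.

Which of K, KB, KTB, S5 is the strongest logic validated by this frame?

S5

Symmetric (axiom B): yes — every pair in R has its reverse in R.
Reflexive (axiom T): yes — every world is R-related to itself.
Euclidean (axiom 5): yes — any two successors of a common world are R-related.
So F validates K, KB, KTB, S5. The strongest is S5.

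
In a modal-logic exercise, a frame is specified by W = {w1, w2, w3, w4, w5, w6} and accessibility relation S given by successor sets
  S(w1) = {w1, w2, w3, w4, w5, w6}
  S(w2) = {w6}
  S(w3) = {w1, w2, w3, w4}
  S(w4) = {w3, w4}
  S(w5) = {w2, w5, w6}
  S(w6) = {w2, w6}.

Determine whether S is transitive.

No

Transitive: no — w3 S w1 and w1 S w5, but not w3 S w5.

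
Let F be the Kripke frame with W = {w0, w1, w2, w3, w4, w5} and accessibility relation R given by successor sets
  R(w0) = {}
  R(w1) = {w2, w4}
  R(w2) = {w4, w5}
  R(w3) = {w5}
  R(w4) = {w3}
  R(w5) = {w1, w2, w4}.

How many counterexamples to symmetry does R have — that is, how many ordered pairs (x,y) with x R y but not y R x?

7

Enumerating: (w1,w2), (w1,w4), (w2,w4), (w3,w5), (w4,w3), (w5,w1), (w5,w4).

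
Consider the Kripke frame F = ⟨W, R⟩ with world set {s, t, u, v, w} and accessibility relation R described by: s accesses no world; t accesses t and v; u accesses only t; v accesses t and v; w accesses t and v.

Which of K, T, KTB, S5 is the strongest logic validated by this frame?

K

Reflexive (axiom T): no — s is not related to itself.
Symmetric (axiom B): no — u R t but not t R u.
Euclidean (axiom 5): yes — any two successors of a common world are R-related.
So F validates K; T would additionally require R to be reflexive. The strongest is K.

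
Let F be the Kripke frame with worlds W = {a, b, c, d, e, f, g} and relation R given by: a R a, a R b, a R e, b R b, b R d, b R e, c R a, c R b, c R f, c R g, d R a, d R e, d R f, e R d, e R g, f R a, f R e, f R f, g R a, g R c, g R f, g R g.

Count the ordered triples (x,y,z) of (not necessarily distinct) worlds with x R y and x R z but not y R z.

Enumerating: (a,b,a), (a,e,a), (a,e,b), (a,e,e), (b,d,b), (b,d,d), (b,e,b), (b,e,e), (c,a,f), (c,a,g), (c,b,a), (c,b,f), … and 21 more.
Total: 33.

33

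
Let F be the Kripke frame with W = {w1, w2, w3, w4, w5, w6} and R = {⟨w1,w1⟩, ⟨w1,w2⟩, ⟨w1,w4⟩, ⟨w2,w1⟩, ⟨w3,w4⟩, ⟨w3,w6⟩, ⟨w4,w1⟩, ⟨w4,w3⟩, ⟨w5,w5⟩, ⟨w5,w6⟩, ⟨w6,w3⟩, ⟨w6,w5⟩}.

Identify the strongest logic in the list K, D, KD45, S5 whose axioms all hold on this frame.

D

Serial (axiom D): yes — every world has a successor (e.g. w1 R w1).
Euclidean (axiom 5): no — w1 R w2 and w1 R w4, but not w2 R w4.
Transitive (axiom 4): no — w1 R w4 and w4 R w3, but not w1 R w3.
Reflexive (axiom T): no — w2 is not related to itself.
So F validates K, D; KD45 would additionally require R to be Euclidean and transitive. The strongest is D.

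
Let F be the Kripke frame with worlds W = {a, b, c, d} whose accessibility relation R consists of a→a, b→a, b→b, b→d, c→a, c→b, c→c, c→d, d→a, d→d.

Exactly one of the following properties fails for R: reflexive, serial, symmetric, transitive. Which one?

symmetric

Reflexive: yes — every world is R-related to itself.
Serial: yes — every world has a successor (e.g. a R a).
Symmetric: no — b R a but not a R b.
Transitive: yes — every two-step R-path is closed by a direct edge.
Only symmetric fails.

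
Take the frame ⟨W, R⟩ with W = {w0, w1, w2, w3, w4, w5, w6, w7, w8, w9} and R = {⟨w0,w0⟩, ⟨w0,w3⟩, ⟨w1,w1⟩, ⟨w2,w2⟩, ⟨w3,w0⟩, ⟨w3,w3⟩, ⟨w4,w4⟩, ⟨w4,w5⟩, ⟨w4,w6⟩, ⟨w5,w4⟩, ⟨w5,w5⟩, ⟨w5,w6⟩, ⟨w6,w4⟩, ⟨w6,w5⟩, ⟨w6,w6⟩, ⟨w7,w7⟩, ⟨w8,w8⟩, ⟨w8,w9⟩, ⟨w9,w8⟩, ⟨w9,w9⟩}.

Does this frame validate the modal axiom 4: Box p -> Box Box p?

Axiom 4 corresponds to the accessibility relation being transitive.
Transitive: yes — every two-step R-path is closed by a direct edge.

Yes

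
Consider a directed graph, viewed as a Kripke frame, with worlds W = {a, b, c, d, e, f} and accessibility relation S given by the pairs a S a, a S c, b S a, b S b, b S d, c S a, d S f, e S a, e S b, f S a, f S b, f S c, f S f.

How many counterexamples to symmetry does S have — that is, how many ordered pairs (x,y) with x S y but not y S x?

Enumerating: (b,a), (b,d), (d,f), (e,a), (e,b), (f,a), (f,b), (f,c).

8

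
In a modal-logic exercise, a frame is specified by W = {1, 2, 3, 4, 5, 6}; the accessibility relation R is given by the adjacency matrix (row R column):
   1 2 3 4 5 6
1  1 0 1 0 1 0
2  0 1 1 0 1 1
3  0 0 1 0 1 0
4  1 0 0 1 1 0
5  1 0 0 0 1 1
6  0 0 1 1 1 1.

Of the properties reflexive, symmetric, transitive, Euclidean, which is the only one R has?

reflexive

Reflexive: yes — every world is R-related to itself.
Symmetric: no — 1 R 3 but not 3 R 1.
Transitive: no — 1 R 5 and 5 R 6, but not 1 R 6.
Euclidean: no — 1 R 5 and 1 R 3, but not 5 R 3.
Only reflexive holds.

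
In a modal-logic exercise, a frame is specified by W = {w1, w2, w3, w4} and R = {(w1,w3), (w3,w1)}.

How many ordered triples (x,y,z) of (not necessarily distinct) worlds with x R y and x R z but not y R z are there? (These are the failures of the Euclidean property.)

2

Enumerating: (w1,w3,w3), (w3,w1,w1).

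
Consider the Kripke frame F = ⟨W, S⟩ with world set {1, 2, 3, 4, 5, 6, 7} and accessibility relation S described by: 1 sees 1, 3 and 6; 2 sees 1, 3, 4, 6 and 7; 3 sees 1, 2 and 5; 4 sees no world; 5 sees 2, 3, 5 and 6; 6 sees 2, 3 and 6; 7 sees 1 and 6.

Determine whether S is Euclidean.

No

Euclidean: no — 1 S 3 and 1 S 6, but not 3 S 6.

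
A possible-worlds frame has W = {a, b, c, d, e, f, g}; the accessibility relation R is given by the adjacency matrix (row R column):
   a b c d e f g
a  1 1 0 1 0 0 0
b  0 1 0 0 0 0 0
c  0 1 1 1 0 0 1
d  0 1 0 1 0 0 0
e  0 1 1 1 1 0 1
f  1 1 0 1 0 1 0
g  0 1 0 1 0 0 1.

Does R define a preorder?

Reflexive: yes — every world is R-related to itself.
Transitive: yes — every two-step R-path is closed by a direct edge.
So R is a preorder.

Yes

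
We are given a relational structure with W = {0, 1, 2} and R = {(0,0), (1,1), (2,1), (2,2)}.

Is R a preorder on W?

Reflexive: yes — every world is R-related to itself.
Transitive: yes — every two-step R-path is closed by a direct edge.
So R is a preorder.

Yes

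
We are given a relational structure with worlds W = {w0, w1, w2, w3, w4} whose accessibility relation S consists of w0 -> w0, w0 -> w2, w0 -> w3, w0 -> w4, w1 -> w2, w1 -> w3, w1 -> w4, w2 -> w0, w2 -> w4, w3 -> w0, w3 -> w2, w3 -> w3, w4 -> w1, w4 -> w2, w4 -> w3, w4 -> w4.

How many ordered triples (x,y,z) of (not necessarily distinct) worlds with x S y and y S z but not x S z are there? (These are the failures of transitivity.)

13

Enumerating: (w0,w4,w1), (w1,w2,w0), (w1,w3,w0), (w1,w4,w1), (w2,w0,w2), (w2,w0,w3), (w2,w4,w1), (w2,w4,w2), (w2,w4,w3), (w3,w0,w4), (w3,w2,w4), (w4,w2,w0), (w4,w3,w0).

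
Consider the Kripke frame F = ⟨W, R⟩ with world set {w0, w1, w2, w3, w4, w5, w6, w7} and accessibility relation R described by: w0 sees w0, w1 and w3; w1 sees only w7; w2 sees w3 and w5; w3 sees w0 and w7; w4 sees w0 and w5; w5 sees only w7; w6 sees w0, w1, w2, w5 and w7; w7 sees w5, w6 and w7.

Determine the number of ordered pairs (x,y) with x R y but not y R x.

11

Enumerating: (w0,w1), (w1,w7), (w2,w3), (w2,w5), (w3,w7), (w4,w0), (w4,w5), (w6,w0), (w6,w1), (w6,w2), (w6,w5).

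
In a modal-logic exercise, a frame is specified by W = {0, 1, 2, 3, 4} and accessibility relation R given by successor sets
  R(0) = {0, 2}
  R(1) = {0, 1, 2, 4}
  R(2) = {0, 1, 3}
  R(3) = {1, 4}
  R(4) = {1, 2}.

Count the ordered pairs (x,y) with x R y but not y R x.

5

Enumerating: (1,0), (2,3), (3,1), (3,4), (4,2).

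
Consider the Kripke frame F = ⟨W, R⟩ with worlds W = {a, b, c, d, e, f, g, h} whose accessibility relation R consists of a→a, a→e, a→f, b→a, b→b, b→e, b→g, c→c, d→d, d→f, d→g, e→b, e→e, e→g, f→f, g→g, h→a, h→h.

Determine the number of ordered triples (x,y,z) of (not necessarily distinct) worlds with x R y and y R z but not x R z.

Enumerating: (a,e,b), (a,e,g), (b,a,f), (e,b,a), (h,a,e), (h,a,f).

6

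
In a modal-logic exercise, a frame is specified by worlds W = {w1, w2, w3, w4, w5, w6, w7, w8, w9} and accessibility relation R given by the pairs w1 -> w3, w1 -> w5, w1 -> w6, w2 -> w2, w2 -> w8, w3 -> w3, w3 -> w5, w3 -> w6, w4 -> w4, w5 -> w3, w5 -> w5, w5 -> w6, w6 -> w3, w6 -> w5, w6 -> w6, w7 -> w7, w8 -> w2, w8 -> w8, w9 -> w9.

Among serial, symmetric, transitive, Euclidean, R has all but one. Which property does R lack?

Serial: yes — every world has a successor (e.g. w1 R w3).
Symmetric: no — w1 R w3 but not w3 R w1.
Transitive: yes — every two-step R-path is closed by a direct edge.
Euclidean: yes — any two successors of a common world are R-related.
Only symmetric fails.

symmetric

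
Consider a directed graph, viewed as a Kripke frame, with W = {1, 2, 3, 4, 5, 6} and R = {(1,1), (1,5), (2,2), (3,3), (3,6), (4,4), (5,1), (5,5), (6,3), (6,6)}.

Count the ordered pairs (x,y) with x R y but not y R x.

R is symmetric; there are no such tuples.

0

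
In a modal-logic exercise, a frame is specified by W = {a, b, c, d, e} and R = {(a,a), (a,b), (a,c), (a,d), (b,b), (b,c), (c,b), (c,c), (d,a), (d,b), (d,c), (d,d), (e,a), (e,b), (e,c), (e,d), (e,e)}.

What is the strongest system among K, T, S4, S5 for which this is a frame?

Reflexive (axiom T): yes — every world is R-related to itself.
Transitive (axiom 4): yes — every two-step R-path is closed by a direct edge.
Euclidean (axiom 5): no — a R b and a R d, but not b R d.
So F validates K, T, S4; S5 would additionally require R to be Euclidean. The strongest is S4.

S4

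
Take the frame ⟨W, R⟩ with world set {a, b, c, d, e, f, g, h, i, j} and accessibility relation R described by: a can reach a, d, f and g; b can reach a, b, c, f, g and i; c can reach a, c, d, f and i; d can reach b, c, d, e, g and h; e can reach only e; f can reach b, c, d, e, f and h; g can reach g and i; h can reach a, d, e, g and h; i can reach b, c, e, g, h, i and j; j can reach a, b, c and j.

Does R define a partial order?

Reflexive: yes — every world is R-related to itself.
Transitive: no — a R d and d R b, but not a R b.
Antisymmetric: no — b R f and f R b with b ≠ f.
So R is not a partial order.

No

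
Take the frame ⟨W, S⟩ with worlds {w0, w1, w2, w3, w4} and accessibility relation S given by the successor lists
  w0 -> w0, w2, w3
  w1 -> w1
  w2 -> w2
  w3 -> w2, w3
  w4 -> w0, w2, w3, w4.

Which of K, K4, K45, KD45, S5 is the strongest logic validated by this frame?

Transitive (axiom 4): yes — every two-step S-path is closed by a direct edge.
Euclidean (axiom 5): no — w0 S w2 and w0 S w3, but not w2 S w3.
Serial (axiom D): yes — every world has a successor (e.g. w0 S w0).
Reflexive (axiom T): yes — every world is S-related to itself.
So F validates K, K4; K45 would additionally require S to be Euclidean. The strongest is K4.

K4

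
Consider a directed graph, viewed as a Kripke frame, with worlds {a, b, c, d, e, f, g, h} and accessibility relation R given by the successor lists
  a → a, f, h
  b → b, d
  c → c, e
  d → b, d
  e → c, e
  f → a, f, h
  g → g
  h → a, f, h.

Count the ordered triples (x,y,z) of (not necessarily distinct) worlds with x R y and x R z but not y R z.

R is Euclidean; there are no such tuples.

0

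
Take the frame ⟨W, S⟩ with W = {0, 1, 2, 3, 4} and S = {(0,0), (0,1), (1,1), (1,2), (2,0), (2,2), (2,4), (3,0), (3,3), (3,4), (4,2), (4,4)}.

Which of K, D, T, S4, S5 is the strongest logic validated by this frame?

T

Serial (axiom D): yes — every world has a successor (e.g. 0 S 0).
Reflexive (axiom T): yes — every world is S-related to itself.
Transitive (axiom 4): no — 0 S 1 and 1 S 2, but not 0 S 2.
Euclidean (axiom 5): no — 2 S 0 and 2 S 4, but not 0 S 4.
So F validates K, D, T; S4 would additionally require S to be transitive. The strongest is T.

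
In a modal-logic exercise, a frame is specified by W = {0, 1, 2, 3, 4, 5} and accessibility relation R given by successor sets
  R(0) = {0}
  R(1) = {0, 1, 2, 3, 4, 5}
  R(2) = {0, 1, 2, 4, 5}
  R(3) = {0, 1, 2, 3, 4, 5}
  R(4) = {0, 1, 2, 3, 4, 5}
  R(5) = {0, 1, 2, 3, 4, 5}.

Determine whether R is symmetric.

No

Symmetric: no — 1 R 0 but not 0 R 1.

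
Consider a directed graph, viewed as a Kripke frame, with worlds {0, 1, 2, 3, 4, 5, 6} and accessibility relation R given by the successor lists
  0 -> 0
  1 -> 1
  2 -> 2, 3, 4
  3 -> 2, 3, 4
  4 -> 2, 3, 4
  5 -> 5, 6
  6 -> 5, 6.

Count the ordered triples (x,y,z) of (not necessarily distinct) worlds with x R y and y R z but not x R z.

0

R is transitive; there are no such tuples.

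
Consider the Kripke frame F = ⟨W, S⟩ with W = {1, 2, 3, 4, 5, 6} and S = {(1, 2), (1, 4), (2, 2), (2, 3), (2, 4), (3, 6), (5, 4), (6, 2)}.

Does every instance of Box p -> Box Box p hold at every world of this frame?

No

The schema 4 characterises exactly the transitive frames.
Transitive: no — 1 S 2 and 2 S 3, but not 1 S 3.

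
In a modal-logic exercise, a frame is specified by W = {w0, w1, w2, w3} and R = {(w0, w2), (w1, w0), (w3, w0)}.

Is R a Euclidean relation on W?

Euclidean: no — w0 R w2 and w0 R w2, but not w2 R w2.

No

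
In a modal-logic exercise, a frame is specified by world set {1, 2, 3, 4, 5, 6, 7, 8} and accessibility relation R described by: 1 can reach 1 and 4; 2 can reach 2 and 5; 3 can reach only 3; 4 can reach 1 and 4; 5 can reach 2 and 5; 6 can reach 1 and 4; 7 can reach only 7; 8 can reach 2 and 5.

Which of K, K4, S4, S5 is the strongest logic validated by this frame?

Transitive (axiom 4): yes — every two-step R-path is closed by a direct edge.
Reflexive (axiom T): no — 6 is not related to itself.
Euclidean (axiom 5): yes — any two successors of a common world are R-related.
So F validates K, K4; S4 would additionally require R to be reflexive. The strongest is K4.

K4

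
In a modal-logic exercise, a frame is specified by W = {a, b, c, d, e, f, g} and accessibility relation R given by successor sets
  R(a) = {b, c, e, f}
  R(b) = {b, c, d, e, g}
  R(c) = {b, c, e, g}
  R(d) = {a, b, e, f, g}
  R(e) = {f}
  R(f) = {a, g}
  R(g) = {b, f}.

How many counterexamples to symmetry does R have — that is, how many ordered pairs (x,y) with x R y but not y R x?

Enumerating: (a,b), (a,c), (a,e), (b,e), (c,e), (c,g), (d,a), (d,e), (d,f), (d,g), (e,f).

11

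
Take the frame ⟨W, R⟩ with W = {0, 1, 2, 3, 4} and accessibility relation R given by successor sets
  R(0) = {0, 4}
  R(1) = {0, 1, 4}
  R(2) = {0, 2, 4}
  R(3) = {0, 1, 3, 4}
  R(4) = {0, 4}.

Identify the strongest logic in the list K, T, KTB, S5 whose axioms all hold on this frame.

T

Reflexive (axiom T): yes — every world is R-related to itself.
Symmetric (axiom B): no — 1 R 0 but not 0 R 1.
Euclidean (axiom 5): no — 3 R 0 and 3 R 1, but not 0 R 1.
So F validates K, T; KTB would additionally require R to be symmetric. The strongest is T.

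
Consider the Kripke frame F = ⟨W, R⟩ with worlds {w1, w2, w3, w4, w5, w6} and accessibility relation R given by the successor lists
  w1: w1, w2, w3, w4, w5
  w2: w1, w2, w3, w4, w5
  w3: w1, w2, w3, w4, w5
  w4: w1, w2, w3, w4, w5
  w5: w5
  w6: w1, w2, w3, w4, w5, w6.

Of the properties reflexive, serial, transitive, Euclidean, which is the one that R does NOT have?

Euclidean

Reflexive: yes — every world is R-related to itself.
Serial: yes — every world has a successor (e.g. w1 R w1).
Transitive: yes — every two-step R-path is closed by a direct edge.
Euclidean: no — w1 R w5 and w1 R w2, but not w5 R w2.
Only Euclidean fails.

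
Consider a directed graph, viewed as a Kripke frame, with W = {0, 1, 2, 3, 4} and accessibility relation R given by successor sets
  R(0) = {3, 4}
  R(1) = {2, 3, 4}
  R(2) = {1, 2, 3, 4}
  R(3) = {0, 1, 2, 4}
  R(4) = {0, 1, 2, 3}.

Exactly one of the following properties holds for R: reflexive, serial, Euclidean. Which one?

serial

Reflexive: no — 0 is not related to itself.
Serial: yes — every world has a successor (e.g. 0 R 3).
Euclidean: no — 3 R 0 and 3 R 1, but not 0 R 1.
Only serial holds.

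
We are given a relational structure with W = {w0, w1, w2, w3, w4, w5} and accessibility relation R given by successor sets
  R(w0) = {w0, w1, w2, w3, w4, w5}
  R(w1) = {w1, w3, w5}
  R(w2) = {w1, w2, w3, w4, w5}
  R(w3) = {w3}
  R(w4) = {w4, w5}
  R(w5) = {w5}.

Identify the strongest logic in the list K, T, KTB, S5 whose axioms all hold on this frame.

Reflexive (axiom T): yes — every world is R-related to itself.
Symmetric (axiom B): no — w0 R w1 but not w1 R w0.
Euclidean (axiom 5): no — w0 R w1 and w0 R w2, but not w1 R w2.
So F validates K, T; KTB would additionally require R to be symmetric. The strongest is T.

T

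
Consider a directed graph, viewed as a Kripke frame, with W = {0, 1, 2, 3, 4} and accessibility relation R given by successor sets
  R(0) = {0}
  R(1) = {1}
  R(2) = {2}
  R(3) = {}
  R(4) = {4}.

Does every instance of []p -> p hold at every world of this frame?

No

By correspondence theory, T is valid on a frame iff R is reflexive.
Reflexive: no — 3 is not related to itself.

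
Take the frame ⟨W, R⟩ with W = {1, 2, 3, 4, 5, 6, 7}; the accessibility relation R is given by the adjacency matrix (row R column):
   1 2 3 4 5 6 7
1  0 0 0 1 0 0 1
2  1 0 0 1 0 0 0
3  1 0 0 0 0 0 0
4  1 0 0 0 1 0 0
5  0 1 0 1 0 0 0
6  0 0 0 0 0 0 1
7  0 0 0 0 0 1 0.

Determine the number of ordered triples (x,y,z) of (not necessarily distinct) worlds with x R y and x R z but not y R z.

Enumerating: (1,4,4), (1,4,7), (1,7,4), (1,7,7), (2,1,1), (2,4,4), (3,1,1), (4,1,1), (4,1,5), (4,5,1), (4,5,5), (5,2,2), (5,4,2), (5,4,4), (6,7,7), (7,6,6).

16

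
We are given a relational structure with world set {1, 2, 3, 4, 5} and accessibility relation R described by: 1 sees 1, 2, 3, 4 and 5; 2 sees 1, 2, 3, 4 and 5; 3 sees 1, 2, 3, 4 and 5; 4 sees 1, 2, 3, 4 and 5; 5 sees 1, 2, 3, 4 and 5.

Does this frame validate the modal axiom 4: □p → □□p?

The schema 4 characterises exactly the transitive frames.
Transitive: yes — every two-step R-path is closed by a direct edge.

Yes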